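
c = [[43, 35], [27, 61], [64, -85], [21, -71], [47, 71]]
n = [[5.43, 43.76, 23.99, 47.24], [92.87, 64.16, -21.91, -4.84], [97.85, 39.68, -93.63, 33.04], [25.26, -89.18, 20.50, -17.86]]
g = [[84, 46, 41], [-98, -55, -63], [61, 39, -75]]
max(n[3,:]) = 25.26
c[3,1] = -71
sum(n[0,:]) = 120.41999999999999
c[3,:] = [21, -71]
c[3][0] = 21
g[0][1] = 46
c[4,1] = 71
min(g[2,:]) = -75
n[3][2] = 20.5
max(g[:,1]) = 46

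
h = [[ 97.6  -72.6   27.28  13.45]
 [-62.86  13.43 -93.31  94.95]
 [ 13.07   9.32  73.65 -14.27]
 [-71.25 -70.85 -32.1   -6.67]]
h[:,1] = [-72.6, 13.43, 9.32, -70.85]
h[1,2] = -93.31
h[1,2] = -93.31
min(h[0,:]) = -72.6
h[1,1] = 13.43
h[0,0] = 97.6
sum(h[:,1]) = -120.69999999999999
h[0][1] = -72.6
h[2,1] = 9.32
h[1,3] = 94.95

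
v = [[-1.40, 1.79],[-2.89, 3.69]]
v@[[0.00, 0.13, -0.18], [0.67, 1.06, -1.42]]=[[1.2, 1.72, -2.29],  [2.47, 3.54, -4.72]]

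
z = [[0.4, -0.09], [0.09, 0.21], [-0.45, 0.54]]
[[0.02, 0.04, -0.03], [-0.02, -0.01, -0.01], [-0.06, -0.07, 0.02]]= z @ [[0.03, 0.07, -0.08], [-0.09, -0.08, -0.03]]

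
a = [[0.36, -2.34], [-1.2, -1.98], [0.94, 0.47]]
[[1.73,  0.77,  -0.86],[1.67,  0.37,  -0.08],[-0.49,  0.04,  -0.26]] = a @ [[-0.14,0.19,-0.43], [-0.76,-0.30,0.30]]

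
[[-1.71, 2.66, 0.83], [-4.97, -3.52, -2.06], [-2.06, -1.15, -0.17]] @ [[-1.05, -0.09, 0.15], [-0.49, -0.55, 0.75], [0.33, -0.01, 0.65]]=[[0.77, -1.32, 2.28],[6.26, 2.40, -4.72],[2.67, 0.82, -1.28]]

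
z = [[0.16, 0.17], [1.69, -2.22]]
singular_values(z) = [2.79, 0.23]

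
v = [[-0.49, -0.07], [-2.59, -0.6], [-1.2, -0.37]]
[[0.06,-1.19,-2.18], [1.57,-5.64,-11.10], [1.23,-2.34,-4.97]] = v @ [[0.66,2.85,4.72], [-5.47,-2.91,-1.88]]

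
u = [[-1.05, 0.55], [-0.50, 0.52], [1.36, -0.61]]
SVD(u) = [[-0.59,0.03], [-0.34,-0.92], [0.74,-0.4]] @ diag([2.021563386492822, 0.24572642184281743]) @ [[0.88, -0.47], [-0.47, -0.88]]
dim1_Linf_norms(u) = [1.05, 0.52, 1.36]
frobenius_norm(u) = 2.04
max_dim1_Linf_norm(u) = 1.36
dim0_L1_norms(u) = [2.91, 1.68]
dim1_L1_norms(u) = [1.6, 1.02, 1.97]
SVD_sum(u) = [[-1.05, 0.56], [-0.61, 0.32], [1.31, -0.7]] + [[-0.0, -0.01], [0.11, 0.2], [0.05, 0.09]]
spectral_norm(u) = 2.02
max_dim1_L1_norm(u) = 1.97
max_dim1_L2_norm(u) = 1.49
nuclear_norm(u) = 2.27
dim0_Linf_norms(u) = [1.36, 0.61]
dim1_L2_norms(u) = [1.19, 0.72, 1.49]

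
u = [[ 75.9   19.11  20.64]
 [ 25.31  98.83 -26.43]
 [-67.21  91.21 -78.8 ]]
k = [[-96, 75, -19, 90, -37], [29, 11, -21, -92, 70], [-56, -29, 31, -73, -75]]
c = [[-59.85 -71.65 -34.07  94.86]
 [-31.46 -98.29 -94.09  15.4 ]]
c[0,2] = -34.07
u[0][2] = 20.64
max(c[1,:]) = 15.4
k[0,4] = -37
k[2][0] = -56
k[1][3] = -92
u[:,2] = [20.64, -26.43, -78.8]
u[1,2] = -26.43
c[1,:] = [-31.46, -98.29, -94.09, 15.4]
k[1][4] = 70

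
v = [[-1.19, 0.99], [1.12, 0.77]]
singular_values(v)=[1.66, 1.22]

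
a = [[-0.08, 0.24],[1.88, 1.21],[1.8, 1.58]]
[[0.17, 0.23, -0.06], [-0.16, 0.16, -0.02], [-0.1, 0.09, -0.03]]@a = [[0.31,0.22], [0.28,0.12], [0.12,0.04]]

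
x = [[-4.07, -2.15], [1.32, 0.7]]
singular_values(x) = [4.84, 0.0]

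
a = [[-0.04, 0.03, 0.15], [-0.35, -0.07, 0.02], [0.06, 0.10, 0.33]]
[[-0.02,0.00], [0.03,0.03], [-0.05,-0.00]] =a @ [[-0.08, -0.12], [-0.08, 0.19], [-0.12, -0.05]]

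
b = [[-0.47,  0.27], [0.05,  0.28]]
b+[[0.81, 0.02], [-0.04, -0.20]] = [[0.34, 0.29],[0.01, 0.08]]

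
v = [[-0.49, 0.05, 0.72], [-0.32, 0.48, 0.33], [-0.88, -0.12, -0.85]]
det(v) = 0.48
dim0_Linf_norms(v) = [0.88, 0.48, 0.85]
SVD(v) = [[0.29, -0.76, -0.57], [0.16, -0.55, 0.82], [-0.94, -0.33, -0.04]] @ diag([1.2565815512207854, 0.9920426645604116, 0.38839948097731064]) @ [[0.51,0.16,0.85], [0.85,-0.27,-0.46], [0.15,0.95,-0.27]]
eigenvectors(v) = [[(-0.15-0.62j), -0.15+0.62j, (0.01+0j)], [-0.09-0.24j, (-0.09+0.24j), -1.00+0.00j], [0.73+0.00j, 0.73-0.00j, 0.08+0.00j]]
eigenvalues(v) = [(-0.66+0.79j), (-0.66-0.79j), (0.46+0j)]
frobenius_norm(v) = 1.65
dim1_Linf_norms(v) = [0.72, 0.48, 0.88]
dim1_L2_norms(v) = [0.87, 0.66, 1.23]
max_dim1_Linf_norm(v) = 0.88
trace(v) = -0.86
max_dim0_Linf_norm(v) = 0.88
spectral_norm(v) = 1.26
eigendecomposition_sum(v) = [[-0.25+0.46j, (0.03+0.03j), 0.36+0.30j], [(-0.07+0.19j), (0.01+0.01j), 0.16+0.10j], [-0.45-0.39j, -0.04+0.02j, -0.42+0.32j]] + [[-0.25-0.46j,  0.03-0.03j,  (0.36-0.3j)], [-0.07-0.19j,  0.01-0.01j,  0.16-0.10j], [-0.45+0.39j,  (-0.04-0.02j),  -0.42-0.32j]] + [[0.00-0.00j, -0.01+0.00j, (-0+0j)], [-0.17+0.00j, (0.46-0j), (0.02-0j)], [(0.01-0j), (-0.04+0j), (-0+0j)]]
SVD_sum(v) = [[0.19, 0.06, 0.31], [0.10, 0.03, 0.17], [-0.6, -0.19, -1.0]] + [[-0.64, 0.20, 0.35], [-0.47, 0.15, 0.25], [-0.28, 0.09, 0.15]] + [[-0.03, -0.21, 0.06], [0.05, 0.30, -0.09], [-0.00, -0.02, 0.00]]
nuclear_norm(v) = 2.64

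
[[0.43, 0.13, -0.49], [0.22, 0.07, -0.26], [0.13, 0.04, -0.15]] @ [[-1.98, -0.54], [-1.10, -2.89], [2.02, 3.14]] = [[-1.98, -2.15],[-1.04, -1.14],[-0.6, -0.66]]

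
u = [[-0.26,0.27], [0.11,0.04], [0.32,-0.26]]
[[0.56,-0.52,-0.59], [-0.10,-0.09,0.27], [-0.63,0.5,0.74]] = u@ [[-1.21, -0.11, 2.44], [0.92, -2.05, 0.16]]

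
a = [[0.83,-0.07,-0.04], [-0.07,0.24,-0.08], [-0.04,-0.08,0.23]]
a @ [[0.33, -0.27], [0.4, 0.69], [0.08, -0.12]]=[[0.24, -0.27], [0.07, 0.19], [-0.03, -0.07]]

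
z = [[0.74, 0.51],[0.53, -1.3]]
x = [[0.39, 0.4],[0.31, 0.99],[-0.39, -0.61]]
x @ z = [[0.50, -0.32], [0.75, -1.13], [-0.61, 0.59]]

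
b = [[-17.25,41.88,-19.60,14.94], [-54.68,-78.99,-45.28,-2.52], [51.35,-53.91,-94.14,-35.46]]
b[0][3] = 14.94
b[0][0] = -17.25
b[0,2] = -19.6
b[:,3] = [14.94, -2.52, -35.46]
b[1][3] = -2.52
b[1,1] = -78.99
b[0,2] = -19.6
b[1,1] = -78.99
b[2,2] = -94.14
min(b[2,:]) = -94.14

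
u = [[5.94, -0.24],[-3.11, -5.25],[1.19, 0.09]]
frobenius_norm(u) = 8.60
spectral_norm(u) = 7.40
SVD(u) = [[-0.69,-0.7], [0.71,-0.70], [-0.15,-0.11]] @ diag([7.3955832895889655, 4.393785134340601]) @ [[-0.87,-0.48], [-0.48,0.87]]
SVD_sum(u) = [[4.44,2.46], [-4.61,-2.55], [0.95,0.53]] + [[1.50, -2.7], [1.50, -2.7], [0.24, -0.44]]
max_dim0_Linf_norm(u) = 5.94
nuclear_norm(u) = 11.79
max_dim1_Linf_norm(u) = 5.94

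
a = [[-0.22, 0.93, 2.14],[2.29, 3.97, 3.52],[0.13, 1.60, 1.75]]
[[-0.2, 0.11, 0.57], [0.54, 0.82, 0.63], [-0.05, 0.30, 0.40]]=a @ [[0.31, 0.02, -0.07], [0.02, 0.24, -0.05], [-0.07, -0.05, 0.28]]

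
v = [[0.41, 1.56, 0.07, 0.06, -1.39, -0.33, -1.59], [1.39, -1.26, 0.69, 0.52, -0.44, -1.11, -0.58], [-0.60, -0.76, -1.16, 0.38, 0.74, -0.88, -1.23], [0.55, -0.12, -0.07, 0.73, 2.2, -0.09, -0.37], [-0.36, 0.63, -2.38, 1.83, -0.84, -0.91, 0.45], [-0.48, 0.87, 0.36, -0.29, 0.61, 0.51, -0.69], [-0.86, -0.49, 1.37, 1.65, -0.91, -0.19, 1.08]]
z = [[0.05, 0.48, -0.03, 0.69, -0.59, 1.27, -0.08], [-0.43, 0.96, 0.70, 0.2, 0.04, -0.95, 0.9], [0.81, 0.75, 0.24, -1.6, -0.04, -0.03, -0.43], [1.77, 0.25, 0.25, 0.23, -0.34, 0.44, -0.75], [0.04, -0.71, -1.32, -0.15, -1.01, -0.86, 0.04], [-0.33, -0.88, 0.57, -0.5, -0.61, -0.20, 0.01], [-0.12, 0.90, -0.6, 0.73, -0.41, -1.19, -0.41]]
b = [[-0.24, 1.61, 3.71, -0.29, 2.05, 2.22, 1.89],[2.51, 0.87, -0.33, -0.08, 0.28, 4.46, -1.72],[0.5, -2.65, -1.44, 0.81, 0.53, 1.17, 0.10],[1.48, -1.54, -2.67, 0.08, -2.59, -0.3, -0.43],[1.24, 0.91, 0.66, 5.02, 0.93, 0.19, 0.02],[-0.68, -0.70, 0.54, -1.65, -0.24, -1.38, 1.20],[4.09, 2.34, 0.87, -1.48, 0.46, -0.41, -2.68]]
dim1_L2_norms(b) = [5.4, 5.49, 3.41, 4.32, 5.38, 2.71, 5.72]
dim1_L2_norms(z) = [1.64, 1.83, 2.01, 2.05, 2.01, 1.37, 1.86]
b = v @ z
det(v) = 0.49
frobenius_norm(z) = 4.86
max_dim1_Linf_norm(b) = 5.02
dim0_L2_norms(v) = [1.97, 2.45, 3.08, 2.67, 3.07, 1.8, 2.52]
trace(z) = -0.14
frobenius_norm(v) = 6.75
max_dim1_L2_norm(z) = 2.05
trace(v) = -0.53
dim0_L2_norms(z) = [2.03, 1.97, 1.74, 1.98, 1.42, 2.21, 1.32]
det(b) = 9.61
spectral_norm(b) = 7.37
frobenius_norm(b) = 12.59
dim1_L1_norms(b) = [12.01, 10.25, 7.2, 9.09, 8.97, 6.39, 12.33]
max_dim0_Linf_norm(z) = 1.77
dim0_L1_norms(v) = [4.65, 5.69, 6.1, 5.46, 7.13, 4.02, 5.99]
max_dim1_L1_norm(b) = 12.33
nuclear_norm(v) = 15.87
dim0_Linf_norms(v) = [1.39, 1.56, 2.38, 1.83, 2.2, 1.11, 1.59]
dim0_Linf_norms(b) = [4.09, 2.65, 3.71, 5.02, 2.59, 4.46, 2.68]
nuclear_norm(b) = 27.97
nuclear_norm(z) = 11.91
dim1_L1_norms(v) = [5.41, 5.99, 5.75, 4.13, 7.4, 3.81, 6.55]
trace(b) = -3.86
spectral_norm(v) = 3.61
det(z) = 20.13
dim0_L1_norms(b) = [10.74, 10.62, 10.22, 9.41, 7.08, 10.13, 8.04]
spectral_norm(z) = 2.65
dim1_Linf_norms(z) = [1.27, 0.96, 1.6, 1.77, 1.32, 0.88, 1.19]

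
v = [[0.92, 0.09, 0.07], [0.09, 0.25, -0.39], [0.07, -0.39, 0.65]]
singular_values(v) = [0.94, 0.88, 0.0]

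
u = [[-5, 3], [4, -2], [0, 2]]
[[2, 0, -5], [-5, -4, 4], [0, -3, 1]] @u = [[-10, -4], [9, 1], [-12, 8]]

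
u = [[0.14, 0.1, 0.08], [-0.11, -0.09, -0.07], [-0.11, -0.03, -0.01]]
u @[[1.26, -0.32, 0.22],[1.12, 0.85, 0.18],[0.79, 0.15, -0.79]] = [[0.35, 0.05, -0.01], [-0.29, -0.05, 0.01], [-0.18, 0.01, -0.02]]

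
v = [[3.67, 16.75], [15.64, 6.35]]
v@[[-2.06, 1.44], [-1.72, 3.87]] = [[-36.37, 70.11], [-43.14, 47.1]]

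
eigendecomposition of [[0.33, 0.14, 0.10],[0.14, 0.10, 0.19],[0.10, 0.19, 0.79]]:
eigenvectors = [[-0.24,-0.91,0.35], [-0.27,-0.28,-0.92], [-0.93,0.32,0.18]]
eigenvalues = [0.87, 0.34, 0.01]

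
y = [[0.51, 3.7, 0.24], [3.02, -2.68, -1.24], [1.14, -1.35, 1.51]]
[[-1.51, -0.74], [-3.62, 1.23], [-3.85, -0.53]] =y@[[-1.79,0.04], [-0.08,-0.17], [-1.27,-0.53]]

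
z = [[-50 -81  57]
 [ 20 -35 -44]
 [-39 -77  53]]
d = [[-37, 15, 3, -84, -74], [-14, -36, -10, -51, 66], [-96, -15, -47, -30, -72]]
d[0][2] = 3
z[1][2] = -44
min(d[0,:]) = -84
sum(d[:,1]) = -36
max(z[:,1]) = -35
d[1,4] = 66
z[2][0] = -39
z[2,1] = -77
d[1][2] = -10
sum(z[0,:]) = -74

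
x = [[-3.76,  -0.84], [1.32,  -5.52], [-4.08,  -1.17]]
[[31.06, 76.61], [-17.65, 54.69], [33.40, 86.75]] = x @ [[-8.52,-17.24],[1.16,-14.03]]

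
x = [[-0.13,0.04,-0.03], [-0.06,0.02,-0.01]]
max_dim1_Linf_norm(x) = 0.13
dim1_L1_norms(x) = [0.2, 0.09]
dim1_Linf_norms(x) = [0.13, 0.06]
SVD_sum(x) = [[-0.13, 0.04, -0.03], [-0.06, 0.02, -0.01]] + [[0.00, -0.00, -0.0],[-0.00, 0.0, 0.0]]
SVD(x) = [[-0.91, -0.42],[-0.42, 0.91]] @ diag([0.15325126115487867, 0.003748460275790138]) @ [[0.93,  -0.29,  0.21], [-0.08,  0.40,  0.91]]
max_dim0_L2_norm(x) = 0.14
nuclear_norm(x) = 0.16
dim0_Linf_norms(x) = [0.13, 0.04, 0.03]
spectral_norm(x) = 0.15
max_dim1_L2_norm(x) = 0.14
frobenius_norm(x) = 0.15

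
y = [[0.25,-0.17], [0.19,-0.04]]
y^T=[[0.25, 0.19],[-0.17, -0.04]]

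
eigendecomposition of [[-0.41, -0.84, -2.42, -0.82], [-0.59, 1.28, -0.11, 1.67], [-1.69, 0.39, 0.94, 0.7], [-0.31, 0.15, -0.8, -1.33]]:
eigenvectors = [[0.61, -0.18, 0.65, 0.4], [-0.25, 0.49, -0.12, 0.68], [0.22, 0.04, -0.74, -0.59], [0.71, -0.85, 0.1, 0.16]]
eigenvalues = [-1.9, -1.44, 2.39, 1.43]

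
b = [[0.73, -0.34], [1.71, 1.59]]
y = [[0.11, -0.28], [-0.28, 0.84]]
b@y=[[0.18, -0.49],[-0.26, 0.86]]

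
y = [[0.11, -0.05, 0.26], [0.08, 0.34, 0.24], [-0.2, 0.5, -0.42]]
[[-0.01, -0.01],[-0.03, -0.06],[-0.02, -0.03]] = y @[[0.39, 0.61], [-0.05, -0.08], [-0.20, -0.32]]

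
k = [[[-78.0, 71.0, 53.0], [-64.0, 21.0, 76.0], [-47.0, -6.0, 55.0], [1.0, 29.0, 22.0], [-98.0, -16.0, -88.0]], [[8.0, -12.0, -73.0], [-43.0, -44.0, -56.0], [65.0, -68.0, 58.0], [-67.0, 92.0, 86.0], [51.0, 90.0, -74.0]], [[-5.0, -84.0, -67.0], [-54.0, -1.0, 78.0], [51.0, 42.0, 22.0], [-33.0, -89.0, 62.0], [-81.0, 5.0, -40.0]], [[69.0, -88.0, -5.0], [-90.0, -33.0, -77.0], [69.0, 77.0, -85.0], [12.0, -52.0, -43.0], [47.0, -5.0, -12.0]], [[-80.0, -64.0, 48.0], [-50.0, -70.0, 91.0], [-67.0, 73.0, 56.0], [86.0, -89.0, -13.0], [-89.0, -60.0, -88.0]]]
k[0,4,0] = -98.0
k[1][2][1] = -68.0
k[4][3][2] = -13.0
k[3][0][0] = 69.0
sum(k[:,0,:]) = -307.0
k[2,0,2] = -67.0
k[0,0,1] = 71.0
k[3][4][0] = 47.0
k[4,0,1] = -64.0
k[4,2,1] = 73.0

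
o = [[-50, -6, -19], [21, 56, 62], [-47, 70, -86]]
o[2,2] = -86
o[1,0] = 21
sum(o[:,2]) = -43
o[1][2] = 62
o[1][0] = 21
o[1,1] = 56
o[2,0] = -47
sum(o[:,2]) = -43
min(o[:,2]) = -86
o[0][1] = -6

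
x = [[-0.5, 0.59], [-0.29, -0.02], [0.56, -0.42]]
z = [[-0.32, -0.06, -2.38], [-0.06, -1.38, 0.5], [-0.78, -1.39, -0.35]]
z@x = [[-1.16, 0.81], [0.71, -0.22], [0.6, -0.29]]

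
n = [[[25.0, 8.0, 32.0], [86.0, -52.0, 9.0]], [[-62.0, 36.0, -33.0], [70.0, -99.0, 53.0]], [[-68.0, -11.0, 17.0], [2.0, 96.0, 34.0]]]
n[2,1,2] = 34.0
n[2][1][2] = 34.0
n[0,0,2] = 32.0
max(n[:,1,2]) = 53.0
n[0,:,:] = [[25.0, 8.0, 32.0], [86.0, -52.0, 9.0]]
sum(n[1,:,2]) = 20.0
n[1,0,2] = -33.0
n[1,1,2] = 53.0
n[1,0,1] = 36.0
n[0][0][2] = 32.0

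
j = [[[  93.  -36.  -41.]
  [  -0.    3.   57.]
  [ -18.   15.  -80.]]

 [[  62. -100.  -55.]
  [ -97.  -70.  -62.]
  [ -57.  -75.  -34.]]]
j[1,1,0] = -97.0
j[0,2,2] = -80.0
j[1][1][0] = -97.0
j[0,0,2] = -41.0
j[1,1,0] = -97.0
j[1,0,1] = -100.0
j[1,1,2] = -62.0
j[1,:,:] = [[62.0, -100.0, -55.0], [-97.0, -70.0, -62.0], [-57.0, -75.0, -34.0]]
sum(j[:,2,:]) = -249.0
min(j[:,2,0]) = -57.0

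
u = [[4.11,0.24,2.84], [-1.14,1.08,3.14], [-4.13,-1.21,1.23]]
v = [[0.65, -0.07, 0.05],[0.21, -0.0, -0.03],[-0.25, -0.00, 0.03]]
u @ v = [[2.01, -0.29, 0.28], [-1.3, 0.08, 0.00], [-3.25, 0.29, -0.13]]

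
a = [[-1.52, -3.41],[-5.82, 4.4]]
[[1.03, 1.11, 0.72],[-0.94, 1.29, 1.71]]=a @ [[-0.05, -0.35, -0.34],[-0.28, -0.17, -0.06]]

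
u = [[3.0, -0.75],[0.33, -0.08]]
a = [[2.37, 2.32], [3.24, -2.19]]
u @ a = [[4.68, 8.6],  [0.52, 0.94]]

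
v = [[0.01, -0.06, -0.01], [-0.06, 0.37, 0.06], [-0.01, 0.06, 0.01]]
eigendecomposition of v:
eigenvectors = [[-0.16, 0.71, -0.69], [0.97, -0.00, -0.22], [0.16, 0.71, 0.69]]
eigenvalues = [0.39, 0.0, 0.0]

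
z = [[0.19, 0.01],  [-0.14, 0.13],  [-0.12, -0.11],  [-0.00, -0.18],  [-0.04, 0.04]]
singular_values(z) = [0.27, 0.25]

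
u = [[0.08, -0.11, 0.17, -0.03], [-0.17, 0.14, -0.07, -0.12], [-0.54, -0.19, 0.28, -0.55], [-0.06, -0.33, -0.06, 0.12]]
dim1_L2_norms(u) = [0.22, 0.26, 0.84, 0.36]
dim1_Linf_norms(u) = [0.17, 0.17, 0.55, 0.33]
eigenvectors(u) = [[-0.43-0.04j,(-0.43+0.04j),(0.28-0.34j),0.28+0.34j], [0.26-0.03j,(0.26+0.03j),(0.02+0.31j),0.02-0.31j], [(0.56-0.05j),(0.56+0.05j),0.76+0.00j,0.76-0.00j], [0.65+0.00j,(0.65-0j),(-0.36-0.05j),(-0.36+0.05j)]]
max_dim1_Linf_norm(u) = 0.55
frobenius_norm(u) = 0.98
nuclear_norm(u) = 1.51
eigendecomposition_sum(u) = [[0.07+0.10j, 0.08+0.11j, -0.01-0.02j, 0.03+0.03j], [-0.05-0.05j, (-0.06-0.06j), 0.01+0.01j, (-0.02-0.01j)], [-0.11-0.10j, (-0.13-0.12j), 0.02+0.03j, (-0.05-0.03j)], [(-0.11-0.13j), (-0.13-0.15j), (0.02+0.03j), -0.05-0.04j]] + [[(0.07-0.1j), 0.08-0.11j, (-0.01+0.02j), 0.03-0.03j], [-0.05+0.05j, -0.06+0.06j, 0.01-0.01j, -0.02+0.01j], [-0.11+0.10j, -0.13+0.12j, 0.02-0.03j, (-0.05+0.03j)], [-0.11+0.13j, (-0.13+0.15j), 0.02-0.03j, -0.05+0.04j]] + [[(-0.03+0.1j), -0.13-0.13j, 0.10-0.01j, -0.05+0.13j], [-0.03-0.06j, 0.13+0.01j, -0.04+0.05j, -0.04-0.09j], [-0.16+0.08j, 0.03-0.32j, 0.12+0.12j, -0.23+0.08j], [(0.08-0.03j), -0.03+0.15j, -0.05-0.06j, 0.11-0.02j]] + [[-0.03-0.10j, -0.13+0.13j, 0.10+0.01j, (-0.05-0.13j)], [(-0.03+0.06j), 0.13-0.01j, (-0.04-0.05j), (-0.04+0.09j)], [-0.16-0.08j, (0.03+0.32j), 0.12-0.12j, (-0.23-0.08j)], [(0.08+0.03j), (-0.03-0.15j), -0.05+0.06j, (0.11+0.02j)]]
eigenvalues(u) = [(-0.03+0.02j), (-0.03-0.02j), (0.34+0.2j), (0.34-0.2j)]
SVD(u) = [[0.05,0.30,0.71,-0.63], [0.16,-0.46,-0.47,-0.73], [0.99,0.05,0.05,0.16], [0.01,0.83,-0.52,-0.19]] @ diag([0.8540116234722177, 0.40377656002236484, 0.25064622295405997, 0.002259971176089199]) @ [[-0.65, -0.20, 0.32, -0.66], [0.06, -0.95, 0.12, 0.29], [0.57, 0.07, 0.79, -0.21], [0.49, -0.24, -0.51, -0.66]]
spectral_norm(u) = 0.85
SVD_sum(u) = [[-0.03, -0.01, 0.01, -0.03],[-0.09, -0.03, 0.04, -0.09],[-0.55, -0.17, 0.27, -0.55],[-0.01, -0.0, 0.0, -0.01]] + [[0.01, -0.11, 0.01, 0.03], [-0.01, 0.18, -0.02, -0.05], [0.00, -0.02, 0.0, 0.01], [0.02, -0.32, 0.04, 0.10]] + [[0.1,0.01,0.14,-0.04], [-0.07,-0.01,-0.09,0.02], [0.01,0.0,0.01,-0.0], [-0.07,-0.01,-0.10,0.03]] + [[-0.00, 0.00, 0.00, 0.00], [-0.00, 0.0, 0.0, 0.0], [0.00, -0.00, -0.00, -0.0], [-0.0, 0.0, 0.00, 0.0]]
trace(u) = 0.62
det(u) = 0.00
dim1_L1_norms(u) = [0.39, 0.5, 1.56, 0.57]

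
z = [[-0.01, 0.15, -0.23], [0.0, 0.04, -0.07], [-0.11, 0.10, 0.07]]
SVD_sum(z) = [[-0.01, 0.15, -0.23], [-0.00, 0.04, -0.07], [0.0, -0.00, 0.0]] + [[-0.00, 0.00, 0.00], [0.00, -0.00, -0.00], [-0.11, 0.10, 0.07]] + [[0.0, 0.00, 0.0], [-0.00, -0.0, -0.0], [-0.0, -0.0, -0.0]]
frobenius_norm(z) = 0.33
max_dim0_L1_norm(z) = 0.37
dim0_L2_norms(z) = [0.11, 0.18, 0.25]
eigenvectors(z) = [[-0.81, -0.86, 0.75], [-0.25, -0.25, 0.57], [0.53, -0.45, 0.35]]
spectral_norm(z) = 0.29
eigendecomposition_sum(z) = [[0.09, -0.02, -0.16],[0.03, -0.01, -0.05],[-0.06, 0.01, 0.11]] + [[-0.1, 0.17, -0.07], [-0.03, 0.05, -0.02], [-0.05, 0.09, -0.04]] + [[0.00, -0.01, -0.00], [0.00, -0.00, -0.0], [0.00, -0.00, -0.0]]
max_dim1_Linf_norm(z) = 0.23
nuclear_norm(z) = 0.45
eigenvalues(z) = [0.19, -0.09, -0.0]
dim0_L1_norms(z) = [0.12, 0.29, 0.37]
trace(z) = 0.10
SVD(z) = [[-0.96, 0.01, -0.28], [-0.28, -0.03, 0.96], [0.00, 1.0, 0.03]] @ diag([0.2863086050706019, 0.16439728896458128, 0.000956056286057229]) @ [[0.03, -0.54, 0.84], [-0.67, 0.61, 0.42], [-0.74, -0.58, -0.34]]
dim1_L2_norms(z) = [0.27, 0.08, 0.16]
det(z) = 0.00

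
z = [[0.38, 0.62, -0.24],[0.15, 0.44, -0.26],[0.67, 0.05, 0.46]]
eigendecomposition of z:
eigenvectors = [[-0.20-0.50j, -0.20+0.50j, (0.5+0j)],[(-0.01-0.36j), (-0.01+0.36j), (-0.56+0j)],[-0.76+0.00j, -0.76-0.00j, -0.66+0.00j]]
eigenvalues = [(0.64+0.46j), (0.64-0.46j), 0j]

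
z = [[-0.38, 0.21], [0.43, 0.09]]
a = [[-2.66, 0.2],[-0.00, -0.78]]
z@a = [[1.01, -0.24],[-1.14, 0.02]]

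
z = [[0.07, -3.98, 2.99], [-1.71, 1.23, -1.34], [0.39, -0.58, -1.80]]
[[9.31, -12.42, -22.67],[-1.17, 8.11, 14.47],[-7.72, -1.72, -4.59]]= z@ [[-1.93, -2.42, -4.38], [0.43, 2.74, 5.49], [3.73, -0.45, -0.17]]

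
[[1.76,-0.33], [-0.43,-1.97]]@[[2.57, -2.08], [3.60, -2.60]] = [[3.34, -2.80], [-8.20, 6.02]]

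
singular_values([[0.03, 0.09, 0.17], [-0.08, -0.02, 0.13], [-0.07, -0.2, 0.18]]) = [0.31, 0.19, 0.06]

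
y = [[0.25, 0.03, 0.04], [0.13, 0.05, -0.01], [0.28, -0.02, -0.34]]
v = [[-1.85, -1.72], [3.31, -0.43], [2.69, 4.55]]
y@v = [[-0.26,-0.26], [-0.1,-0.29], [-1.50,-2.02]]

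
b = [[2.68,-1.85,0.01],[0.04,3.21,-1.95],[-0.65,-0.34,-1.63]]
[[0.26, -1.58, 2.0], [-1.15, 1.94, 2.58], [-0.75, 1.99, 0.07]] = b @ [[0.04, -0.58, 1.06], [-0.08, 0.01, 0.45], [0.46, -0.99, -0.56]]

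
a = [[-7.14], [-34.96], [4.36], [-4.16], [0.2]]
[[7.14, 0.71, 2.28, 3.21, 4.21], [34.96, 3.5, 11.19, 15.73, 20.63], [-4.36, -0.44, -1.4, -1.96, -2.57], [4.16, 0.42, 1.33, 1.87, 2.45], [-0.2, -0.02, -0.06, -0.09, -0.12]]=a@[[-1.00, -0.1, -0.32, -0.45, -0.59]]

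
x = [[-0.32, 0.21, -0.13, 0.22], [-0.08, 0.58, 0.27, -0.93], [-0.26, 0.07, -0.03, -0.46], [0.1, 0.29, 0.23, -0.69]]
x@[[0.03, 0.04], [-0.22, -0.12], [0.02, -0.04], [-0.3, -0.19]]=[[-0.12,-0.07], [0.15,0.09], [0.11,0.07], [0.15,0.09]]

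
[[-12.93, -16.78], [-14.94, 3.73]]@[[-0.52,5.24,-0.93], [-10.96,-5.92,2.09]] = [[190.63, 31.58, -23.05], [-33.11, -100.37, 21.69]]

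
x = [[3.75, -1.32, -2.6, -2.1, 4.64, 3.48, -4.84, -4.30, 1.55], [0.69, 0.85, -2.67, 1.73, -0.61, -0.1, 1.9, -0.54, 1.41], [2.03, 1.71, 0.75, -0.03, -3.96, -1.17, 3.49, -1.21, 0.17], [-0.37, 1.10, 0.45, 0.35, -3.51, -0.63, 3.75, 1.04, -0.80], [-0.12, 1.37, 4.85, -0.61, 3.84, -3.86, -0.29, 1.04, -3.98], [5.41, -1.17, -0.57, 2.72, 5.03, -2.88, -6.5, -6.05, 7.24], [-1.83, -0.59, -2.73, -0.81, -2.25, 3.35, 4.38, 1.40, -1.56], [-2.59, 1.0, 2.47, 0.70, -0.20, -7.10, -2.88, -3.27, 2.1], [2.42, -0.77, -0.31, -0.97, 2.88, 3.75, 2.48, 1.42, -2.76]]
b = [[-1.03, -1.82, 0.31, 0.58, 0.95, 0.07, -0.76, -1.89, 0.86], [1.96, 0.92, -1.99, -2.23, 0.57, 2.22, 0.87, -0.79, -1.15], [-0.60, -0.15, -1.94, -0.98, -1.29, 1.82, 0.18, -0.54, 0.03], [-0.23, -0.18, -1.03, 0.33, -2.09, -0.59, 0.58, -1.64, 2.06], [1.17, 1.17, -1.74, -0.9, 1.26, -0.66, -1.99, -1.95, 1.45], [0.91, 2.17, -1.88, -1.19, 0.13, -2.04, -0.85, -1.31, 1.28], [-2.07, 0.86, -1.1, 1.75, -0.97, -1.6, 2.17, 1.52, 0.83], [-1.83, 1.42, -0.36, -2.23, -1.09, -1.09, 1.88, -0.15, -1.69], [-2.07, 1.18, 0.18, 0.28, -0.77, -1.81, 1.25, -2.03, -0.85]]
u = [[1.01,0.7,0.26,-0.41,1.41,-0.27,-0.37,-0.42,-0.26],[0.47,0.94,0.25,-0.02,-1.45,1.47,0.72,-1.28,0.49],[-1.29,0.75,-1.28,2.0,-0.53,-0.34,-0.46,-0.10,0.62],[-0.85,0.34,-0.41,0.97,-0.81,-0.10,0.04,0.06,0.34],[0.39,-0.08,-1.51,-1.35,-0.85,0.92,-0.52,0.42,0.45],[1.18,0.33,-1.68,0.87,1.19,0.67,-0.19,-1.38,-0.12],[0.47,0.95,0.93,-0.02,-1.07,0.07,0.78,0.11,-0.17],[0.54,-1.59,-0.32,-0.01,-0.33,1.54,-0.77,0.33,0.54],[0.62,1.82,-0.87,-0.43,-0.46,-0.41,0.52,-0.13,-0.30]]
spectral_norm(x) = 18.32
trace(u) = 2.27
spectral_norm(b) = 6.67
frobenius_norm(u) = 7.39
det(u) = 0.00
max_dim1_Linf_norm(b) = 2.23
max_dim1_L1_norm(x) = 37.57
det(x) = -5.61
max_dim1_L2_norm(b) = 4.65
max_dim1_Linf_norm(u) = 2.0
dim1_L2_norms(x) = [10.24, 4.19, 6.19, 5.49, 8.51, 14.26, 7.19, 9.39, 6.75]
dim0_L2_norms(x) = [8.0, 3.43, 7.22, 4.17, 10.17, 10.62, 11.37, 8.58, 9.37]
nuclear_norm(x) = 54.78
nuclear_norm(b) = 30.65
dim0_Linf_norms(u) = [1.29, 1.82, 1.68, 2.0, 1.45, 1.54, 0.78, 1.38, 0.62]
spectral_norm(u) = 3.66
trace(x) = 5.01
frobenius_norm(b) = 12.20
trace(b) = -1.33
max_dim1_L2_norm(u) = 2.98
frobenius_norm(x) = 25.54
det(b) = 1622.69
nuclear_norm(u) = 17.78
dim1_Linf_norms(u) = [1.41, 1.47, 2.0, 0.97, 1.51, 1.68, 1.07, 1.59, 1.82]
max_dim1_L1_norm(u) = 7.61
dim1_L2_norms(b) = [3.26, 4.65, 3.23, 3.64, 4.3, 4.33, 4.53, 4.39, 4.01]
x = u @ b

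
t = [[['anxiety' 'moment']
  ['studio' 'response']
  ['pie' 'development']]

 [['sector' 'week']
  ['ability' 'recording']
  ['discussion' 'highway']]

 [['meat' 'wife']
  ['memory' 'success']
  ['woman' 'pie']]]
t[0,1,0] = 'studio'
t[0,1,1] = 'response'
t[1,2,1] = 'highway'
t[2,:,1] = ['wife', 'success', 'pie']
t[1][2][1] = 'highway'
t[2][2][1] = 'pie'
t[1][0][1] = 'week'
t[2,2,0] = 'woman'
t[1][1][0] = 'ability'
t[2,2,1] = 'pie'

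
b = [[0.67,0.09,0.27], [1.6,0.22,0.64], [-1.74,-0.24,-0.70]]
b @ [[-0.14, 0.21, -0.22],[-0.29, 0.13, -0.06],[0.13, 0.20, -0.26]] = [[-0.08, 0.21, -0.22], [-0.20, 0.49, -0.53], [0.22, -0.54, 0.58]]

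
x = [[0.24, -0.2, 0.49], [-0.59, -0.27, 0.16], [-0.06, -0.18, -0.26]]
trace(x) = -0.29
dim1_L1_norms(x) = [0.93, 1.02, 0.5]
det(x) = 0.10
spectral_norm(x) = 0.68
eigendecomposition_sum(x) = [[(0.32-0j), (-0.14+0j), 0.19+0.00j], [(-0.26+0j), 0.11+0.00j, -0.15-0.00j], [(0.04-0j), -0.02+0.00j, (0.02+0j)]] + [[(-0.04+0.06j), -0.03+0.08j, (0.15+0.03j)],[-0.17+0.00j, -0.19+0.05j, 0.16+0.33j],[(-0.05-0.09j), -0.08-0.09j, (-0.14+0.18j)]] + [[(-0.04-0.06j), -0.03-0.08j, (0.15-0.03j)],[(-0.17-0j), -0.19-0.05j, (0.16-0.33j)],[-0.05+0.09j, -0.08+0.09j, (-0.14-0.18j)]]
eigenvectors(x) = [[-0.78+0.00j, (-0.2+0.27j), -0.20-0.27j], [0.62+0.00j, (-0.8+0j), -0.80-0.00j], [-0.09+0.00j, -0.23-0.45j, -0.23+0.45j]]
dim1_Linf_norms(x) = [0.49, 0.59, 0.26]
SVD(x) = [[-0.24, -0.91, 0.35], [0.95, -0.29, -0.09], [0.19, 0.31, 0.93]] @ diag([0.6761234423573746, 0.6093431395899397, 0.24384017086913554]) @ [[-0.93, -0.36, -0.02], [-0.11, 0.33, -0.94], [0.34, -0.87, -0.35]]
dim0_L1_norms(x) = [0.89, 0.65, 0.91]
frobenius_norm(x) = 0.94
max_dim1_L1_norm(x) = 1.02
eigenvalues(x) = [(0.45+0j), (-0.37+0.29j), (-0.37-0.29j)]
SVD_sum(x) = [[0.15, 0.06, 0.00],[-0.60, -0.23, -0.01],[-0.12, -0.05, -0.00]] + [[0.06, -0.18, 0.52], [0.02, -0.06, 0.16], [-0.02, 0.06, -0.18]] + [[0.03,  -0.07,  -0.03],[-0.01,  0.02,  0.01],[0.08,  -0.2,  -0.08]]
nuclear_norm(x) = 1.53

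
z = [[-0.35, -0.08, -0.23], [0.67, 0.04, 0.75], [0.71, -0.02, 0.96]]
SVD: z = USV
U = [[-0.25, -0.84, -0.48], [0.62, 0.24, -0.74], [0.74, -0.49, 0.47]]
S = [1.61, 0.17, 0.0]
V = [[0.64, 0.02, 0.77], [0.65, 0.51, -0.56], [0.41, -0.86, -0.32]]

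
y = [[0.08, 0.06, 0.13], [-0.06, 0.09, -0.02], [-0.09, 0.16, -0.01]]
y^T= [[0.08, -0.06, -0.09],[0.06, 0.09, 0.16],[0.13, -0.02, -0.01]]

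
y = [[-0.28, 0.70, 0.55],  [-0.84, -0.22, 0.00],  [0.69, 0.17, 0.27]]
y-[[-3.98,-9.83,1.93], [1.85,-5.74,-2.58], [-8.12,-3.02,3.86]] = [[3.70, 10.53, -1.38], [-2.69, 5.52, 2.58], [8.81, 3.19, -3.59]]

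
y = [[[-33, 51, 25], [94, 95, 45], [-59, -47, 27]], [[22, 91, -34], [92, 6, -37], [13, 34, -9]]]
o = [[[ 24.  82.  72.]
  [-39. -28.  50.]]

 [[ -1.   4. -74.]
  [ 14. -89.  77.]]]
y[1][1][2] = -37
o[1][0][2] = -74.0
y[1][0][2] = -34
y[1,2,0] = 13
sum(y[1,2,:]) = 38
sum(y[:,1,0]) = 186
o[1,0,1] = 4.0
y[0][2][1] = -47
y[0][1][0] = 94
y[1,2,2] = -9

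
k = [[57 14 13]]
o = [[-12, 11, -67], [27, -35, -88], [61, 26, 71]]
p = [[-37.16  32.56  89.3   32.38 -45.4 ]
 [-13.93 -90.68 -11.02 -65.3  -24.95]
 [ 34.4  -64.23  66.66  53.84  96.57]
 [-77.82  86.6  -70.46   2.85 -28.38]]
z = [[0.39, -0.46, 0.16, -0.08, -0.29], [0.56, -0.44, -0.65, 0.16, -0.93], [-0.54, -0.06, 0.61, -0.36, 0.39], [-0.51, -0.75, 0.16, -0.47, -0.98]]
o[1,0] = 27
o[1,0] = 27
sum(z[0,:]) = -0.287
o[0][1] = 11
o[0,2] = -67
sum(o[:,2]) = -84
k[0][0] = 57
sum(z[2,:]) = 0.03599999999999992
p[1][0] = -13.93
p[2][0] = 34.4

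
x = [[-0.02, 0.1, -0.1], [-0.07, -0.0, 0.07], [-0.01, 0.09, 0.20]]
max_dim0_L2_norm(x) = 0.23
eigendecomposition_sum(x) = [[-0.01+0.04j, 0.06+0.02j, (-0.02+0j)], [-0.03-0.01j, -0.01+0.04j, (-0-0.02j)], [(0.01+0.01j), (0.01-0.01j), (-0+0.01j)]] + [[-0.01-0.04j, 0.06-0.02j, (-0.02-0j)], [(-0.03+0.01j), -0.01-0.04j, -0.00+0.02j], [(0.01-0.01j), 0.01+0.01j, (-0-0.01j)]] + [[(0.01+0j), (-0.02+0j), -0.05+0.00j], [-0.01-0.00j, 0.02-0.00j, 0.08-0.00j], [-0.03-0.00j, (0.07-0j), 0.20-0.00j]]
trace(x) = 0.18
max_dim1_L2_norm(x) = 0.22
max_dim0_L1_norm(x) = 0.37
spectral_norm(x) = 0.24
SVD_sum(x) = [[0.01, -0.02, -0.07], [-0.01, 0.02, 0.07], [-0.02, 0.04, 0.21]] + [[-0.02, 0.12, -0.03], [0.00, -0.0, 0.0], [-0.01, 0.04, -0.01]] + [[-0.01, -0.0, -0.0], [-0.06, -0.01, -0.0], [0.02, 0.0, 0.0]]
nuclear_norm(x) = 0.44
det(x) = 0.00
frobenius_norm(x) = 0.28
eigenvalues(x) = [(-0.03+0.09j), (-0.03-0.09j), (0.24+0j)]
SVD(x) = [[0.31, 0.94, -0.14], [-0.32, -0.04, -0.95], [-0.9, 0.34, 0.28]] @ diag([0.23901048391531543, 0.12929655714345376, 0.06750102880265127]) @ [[0.10, -0.21, -0.97],[-0.15, 0.96, -0.22],[0.98, 0.17, 0.07]]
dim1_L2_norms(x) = [0.14, 0.1, 0.22]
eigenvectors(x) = [[(0.81+0j), 0.81-0.00j, (-0.23+0j)], [(0.03+0.55j), (0.03-0.55j), 0.34+0.00j], [(0.09-0.18j), 0.09+0.18j, 0.91+0.00j]]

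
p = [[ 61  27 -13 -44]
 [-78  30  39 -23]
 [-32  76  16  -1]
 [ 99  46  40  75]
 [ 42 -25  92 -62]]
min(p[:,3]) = -62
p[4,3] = -62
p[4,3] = -62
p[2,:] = [-32, 76, 16, -1]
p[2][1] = 76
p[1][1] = 30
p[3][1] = 46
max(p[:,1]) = 76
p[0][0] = 61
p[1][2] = 39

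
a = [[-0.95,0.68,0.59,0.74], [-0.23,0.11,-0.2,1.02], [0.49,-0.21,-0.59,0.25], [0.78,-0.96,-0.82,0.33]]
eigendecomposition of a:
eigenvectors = [[(0.79+0j), (0.69+0j), (-0.54+0.12j), (-0.54-0.12j)],[(0.35+0j), 0.09+0.00j, (-0.68+0j), (-0.68-0j)],[-0.35+0.00j, (0.66+0j), (-0.15+0.08j), (-0.15-0.08j)],[(-0.36+0j), 0.28+0.00j, -0.12-0.43j, -0.12+0.43j]]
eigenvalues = [(-1.24+0j), (-0+0j), (0.07+0.72j), (0.07-0.72j)]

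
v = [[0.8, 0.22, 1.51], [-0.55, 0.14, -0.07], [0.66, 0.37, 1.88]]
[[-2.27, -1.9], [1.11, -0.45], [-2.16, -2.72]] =v@ [[-2.35, 0.87], [-1.34, -0.61], [-0.06, -1.63]]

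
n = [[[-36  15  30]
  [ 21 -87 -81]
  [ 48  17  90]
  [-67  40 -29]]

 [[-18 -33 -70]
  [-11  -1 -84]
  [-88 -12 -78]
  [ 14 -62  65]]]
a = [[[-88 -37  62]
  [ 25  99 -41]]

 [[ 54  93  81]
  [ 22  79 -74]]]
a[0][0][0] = -88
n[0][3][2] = -29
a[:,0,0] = [-88, 54]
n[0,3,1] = 40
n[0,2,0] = 48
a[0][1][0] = 25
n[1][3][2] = 65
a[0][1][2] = -41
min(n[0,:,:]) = -87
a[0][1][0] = 25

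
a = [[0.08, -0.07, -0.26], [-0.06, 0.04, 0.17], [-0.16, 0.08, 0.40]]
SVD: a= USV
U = [[-0.51, -0.80, -0.31], [0.33, 0.15, -0.93], [0.79, -0.58, 0.19]]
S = [0.55, 0.03, 0.0]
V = [[-0.34, 0.2, 0.92], [0.76, 0.64, 0.14], [0.56, -0.74, 0.37]]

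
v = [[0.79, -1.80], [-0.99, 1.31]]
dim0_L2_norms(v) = [1.27, 2.23]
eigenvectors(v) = [[-0.85, 0.74], [-0.52, -0.67]]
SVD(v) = [[-0.77, 0.64], [0.64, 0.77]] @ diag([2.54442247982729, 0.29362262199896605]) @ [[-0.49, 0.87], [-0.87, -0.49]]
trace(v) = 2.10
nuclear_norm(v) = 2.84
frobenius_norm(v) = 2.56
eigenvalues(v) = [-0.31, 2.41]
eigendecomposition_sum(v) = [[-0.18, -0.21], [-0.11, -0.13]] + [[0.97, -1.59], [-0.88, 1.44]]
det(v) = -0.75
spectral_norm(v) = 2.54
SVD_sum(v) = [[0.95,-1.71],  [-0.79,1.42]] + [[-0.16, -0.09], [-0.2, -0.11]]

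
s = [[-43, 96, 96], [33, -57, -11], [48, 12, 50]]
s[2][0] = 48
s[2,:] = [48, 12, 50]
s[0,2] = 96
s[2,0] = 48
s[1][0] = 33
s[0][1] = 96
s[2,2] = 50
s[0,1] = 96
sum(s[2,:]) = 110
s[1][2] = -11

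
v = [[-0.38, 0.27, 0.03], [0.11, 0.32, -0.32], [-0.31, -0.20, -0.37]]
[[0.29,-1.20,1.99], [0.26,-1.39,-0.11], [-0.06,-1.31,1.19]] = v @[[-0.21, 1.96, -4.45], [0.78, -2.02, 1.1], [-0.09, 3.0, -0.08]]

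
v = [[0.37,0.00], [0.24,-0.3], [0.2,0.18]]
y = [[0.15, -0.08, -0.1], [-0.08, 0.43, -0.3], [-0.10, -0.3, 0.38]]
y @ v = [[0.02, 0.01],[0.01, -0.18],[-0.03, 0.16]]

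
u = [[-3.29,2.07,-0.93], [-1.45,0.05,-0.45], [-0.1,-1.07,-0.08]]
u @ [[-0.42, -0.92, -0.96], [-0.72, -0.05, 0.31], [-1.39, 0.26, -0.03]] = [[1.18, 2.68, 3.83], [1.20, 1.21, 1.42], [0.92, 0.12, -0.23]]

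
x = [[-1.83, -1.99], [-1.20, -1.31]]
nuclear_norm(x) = 3.24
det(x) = 0.01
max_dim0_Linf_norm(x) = 1.99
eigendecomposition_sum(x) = [[-1.83, -1.99], [-1.20, -1.31]] + [[-0.0,0.00], [0.00,-0.00]]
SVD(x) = [[-0.84, -0.55], [-0.55, 0.84]] @ diag([3.234979402620768, 0.002874825104749221]) @ [[0.68,0.74], [0.74,-0.68]]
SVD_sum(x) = [[-1.83, -1.99], [-1.20, -1.31]] + [[-0.00, 0.0], [0.0, -0.00]]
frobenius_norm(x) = 3.23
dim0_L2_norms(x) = [2.19, 2.38]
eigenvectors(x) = [[-0.84, 0.74], [-0.55, -0.68]]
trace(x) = -3.14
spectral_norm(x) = 3.23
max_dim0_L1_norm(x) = 3.3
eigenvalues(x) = [-3.14, -0.0]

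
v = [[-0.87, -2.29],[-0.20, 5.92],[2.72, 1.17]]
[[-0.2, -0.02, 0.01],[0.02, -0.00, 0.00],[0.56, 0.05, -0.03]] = v@[[0.2, 0.02, -0.01], [0.01, 0.00, -0.00]]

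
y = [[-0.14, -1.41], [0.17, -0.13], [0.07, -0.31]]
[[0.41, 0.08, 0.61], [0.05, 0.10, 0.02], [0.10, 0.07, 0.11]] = y @ [[0.06, 0.51, -0.22], [-0.3, -0.11, -0.41]]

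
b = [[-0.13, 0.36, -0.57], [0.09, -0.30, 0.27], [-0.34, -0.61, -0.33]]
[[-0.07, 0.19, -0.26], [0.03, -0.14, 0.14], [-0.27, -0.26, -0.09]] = b@[[0.48, 0.12, 0.09], [0.12, 0.42, -0.10], [0.09, -0.1, 0.37]]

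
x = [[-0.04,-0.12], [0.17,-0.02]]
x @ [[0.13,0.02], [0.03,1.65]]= [[-0.01, -0.20], [0.02, -0.03]]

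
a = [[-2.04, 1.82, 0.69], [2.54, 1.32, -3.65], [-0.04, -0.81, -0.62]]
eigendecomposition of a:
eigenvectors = [[-0.31,-0.82,0.74], [-0.93,0.56,0.21], [0.21,0.15,0.64]]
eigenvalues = [2.99, -3.4, -0.93]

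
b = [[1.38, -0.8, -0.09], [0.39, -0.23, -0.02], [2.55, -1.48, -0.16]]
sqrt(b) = [[(1.31+0.02j), (-0.77+0.02j), -0.05-0.01j], [(0.28+0.03j), -0.19+0.03j, 0.03-0.02j], [(2.28+0.01j), (-1.38+0.01j), (-0.02-0.01j)]]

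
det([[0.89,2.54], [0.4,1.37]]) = 0.203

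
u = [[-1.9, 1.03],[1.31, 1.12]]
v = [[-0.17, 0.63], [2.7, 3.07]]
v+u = [[-2.07, 1.66], [4.01, 4.19]]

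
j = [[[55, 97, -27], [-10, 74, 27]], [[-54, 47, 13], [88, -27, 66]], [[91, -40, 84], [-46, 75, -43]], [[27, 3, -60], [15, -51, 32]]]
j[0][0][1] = 97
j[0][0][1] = 97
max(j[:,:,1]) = 97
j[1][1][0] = 88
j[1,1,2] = 66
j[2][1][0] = -46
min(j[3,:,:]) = -60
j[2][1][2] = -43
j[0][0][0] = 55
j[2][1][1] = 75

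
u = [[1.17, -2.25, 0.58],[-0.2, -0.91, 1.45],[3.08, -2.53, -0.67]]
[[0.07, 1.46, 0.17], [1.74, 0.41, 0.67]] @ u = [[0.31, -1.92, 2.04], [4.02, -5.98, 1.15]]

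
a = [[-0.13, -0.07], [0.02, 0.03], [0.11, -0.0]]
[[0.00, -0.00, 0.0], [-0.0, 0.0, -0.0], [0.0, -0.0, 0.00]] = a@[[0.00, -0.04, 0.01], [-0.02, 0.14, -0.03]]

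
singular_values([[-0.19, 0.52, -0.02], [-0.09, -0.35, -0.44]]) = [0.69, 0.4]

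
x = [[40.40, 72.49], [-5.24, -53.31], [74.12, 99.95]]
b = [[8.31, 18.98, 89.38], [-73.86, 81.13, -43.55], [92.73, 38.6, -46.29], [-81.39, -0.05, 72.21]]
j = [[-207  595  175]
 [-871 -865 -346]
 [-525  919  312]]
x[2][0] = 74.12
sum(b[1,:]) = -36.28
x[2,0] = 74.12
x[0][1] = 72.49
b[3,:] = [-81.39, -0.05, 72.21]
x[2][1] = 99.95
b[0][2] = 89.38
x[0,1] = 72.49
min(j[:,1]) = -865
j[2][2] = 312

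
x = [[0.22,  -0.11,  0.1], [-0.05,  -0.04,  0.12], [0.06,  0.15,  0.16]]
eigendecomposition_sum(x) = [[-0.01, -0.05, 0.02], [-0.02, -0.1, 0.05], [0.01, 0.06, -0.03]] + [[0.17,0.02,0.17], [0.01,0.00,0.01], [0.1,0.01,0.11]] + [[0.06, -0.09, -0.09],[-0.04, 0.06, 0.06],[-0.06, 0.08, 0.08]]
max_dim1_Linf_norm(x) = 0.22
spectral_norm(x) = 0.28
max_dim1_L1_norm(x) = 0.43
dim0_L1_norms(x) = [0.33, 0.3, 0.38]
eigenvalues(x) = [-0.14, 0.27, 0.2]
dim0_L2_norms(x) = [0.23, 0.19, 0.22]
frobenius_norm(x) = 0.38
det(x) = -0.01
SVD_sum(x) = [[0.18, -0.03, 0.16], [0.03, -0.00, 0.03], [0.10, -0.01, 0.09]] + [[0.03, -0.09, -0.05],[-0.01, 0.04, 0.02],[-0.06, 0.15, 0.09]] + [[0.00, 0.0, -0.0],[-0.07, -0.07, 0.07],[0.02, 0.02, -0.02]]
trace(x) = 0.34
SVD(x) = [[-0.87, 0.50, 0.03],[-0.16, -0.21, -0.96],[-0.47, -0.84, 0.26]] @ diag([0.28002340276724785, 0.2161728957696095, 0.1247243883017]) @ [[-0.75, 0.11, -0.65], [0.32, -0.8, -0.51], [0.57, 0.59, -0.57]]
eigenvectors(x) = [[0.38, 0.84, -0.67], [0.79, 0.07, 0.44], [-0.48, 0.53, 0.6]]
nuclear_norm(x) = 0.62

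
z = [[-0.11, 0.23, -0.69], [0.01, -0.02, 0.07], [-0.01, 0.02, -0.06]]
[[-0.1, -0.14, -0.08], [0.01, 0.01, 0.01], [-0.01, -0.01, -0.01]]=z@[[0.02, -0.02, -0.02], [-0.08, -0.08, -0.28], [0.12, 0.18, 0.03]]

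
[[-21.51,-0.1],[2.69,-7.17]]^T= [[-21.51, 2.69],[-0.1, -7.17]]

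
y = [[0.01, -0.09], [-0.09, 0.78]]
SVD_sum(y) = [[0.01, -0.09], [-0.09, 0.78]] + [[-0.0, -0.00],[-0.00, -0.0]]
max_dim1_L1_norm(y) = 0.87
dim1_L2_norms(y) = [0.09, 0.79]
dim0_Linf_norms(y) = [0.09, 0.78]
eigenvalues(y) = [-0.0, 0.79]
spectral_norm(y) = 0.79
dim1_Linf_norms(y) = [0.09, 0.78]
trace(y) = 0.79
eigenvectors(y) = [[-0.99, 0.11], [-0.11, -0.99]]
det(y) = -0.00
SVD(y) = [[-0.11, 0.99], [0.99, 0.11]] @ diag([0.7903795644693843, 0.00037956446938427937]) @ [[-0.11, 0.99], [-0.99, -0.11]]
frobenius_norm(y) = 0.79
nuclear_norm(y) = 0.79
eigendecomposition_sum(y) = [[-0.00, -0.0], [-0.00, -0.00]] + [[0.01, -0.09], [-0.09, 0.78]]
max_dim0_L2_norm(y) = 0.79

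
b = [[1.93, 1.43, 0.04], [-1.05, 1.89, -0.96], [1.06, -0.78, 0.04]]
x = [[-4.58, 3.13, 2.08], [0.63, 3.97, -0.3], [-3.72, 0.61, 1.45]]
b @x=[[-8.09, 11.74, 3.64], [9.57, 3.63, -4.14], [-5.49, 0.25, 2.5]]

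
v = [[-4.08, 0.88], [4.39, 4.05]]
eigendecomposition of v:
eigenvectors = [[-0.89, -0.1], [0.46, -0.99]]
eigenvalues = [-4.53, 4.5]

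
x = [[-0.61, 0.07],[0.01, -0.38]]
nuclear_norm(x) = 0.99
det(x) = 0.23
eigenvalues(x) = [-0.61, -0.38]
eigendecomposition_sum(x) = [[-0.61, 0.18], [0.03, -0.01]] + [[-0.00, -0.11], [-0.02, -0.37]]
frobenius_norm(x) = 0.72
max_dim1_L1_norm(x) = 0.68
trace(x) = -0.99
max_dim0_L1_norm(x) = 0.62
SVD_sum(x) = [[-0.6, 0.12], [0.08, -0.02]] + [[-0.01,-0.05], [-0.07,-0.36]]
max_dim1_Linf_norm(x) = 0.61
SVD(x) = [[-0.99, 0.14], [0.14, 0.99]] @ diag([0.6176662142633553, 0.37415030102563696]) @ [[0.98, -0.20], [-0.20, -0.98]]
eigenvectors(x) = [[-1.00, -0.29], [0.04, -0.96]]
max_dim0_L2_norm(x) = 0.61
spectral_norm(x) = 0.62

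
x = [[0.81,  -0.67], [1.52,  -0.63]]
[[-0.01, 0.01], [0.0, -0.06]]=x @[[0.01, -0.1], [0.02, -0.14]]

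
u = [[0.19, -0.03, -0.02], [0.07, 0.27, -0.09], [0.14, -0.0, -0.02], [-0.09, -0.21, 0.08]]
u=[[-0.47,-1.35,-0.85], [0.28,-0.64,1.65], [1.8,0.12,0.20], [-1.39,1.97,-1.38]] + [[0.66, 1.32, 0.83], [-0.21, 0.91, -1.74], [-1.66, -0.12, -0.22], [1.3, -2.18, 1.46]]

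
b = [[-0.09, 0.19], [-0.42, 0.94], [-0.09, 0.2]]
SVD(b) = [[-0.2, 0.97],[-0.96, -0.22],[-0.20, 0.08]] @ diag([1.0734425878747766, 0.0045837251993126205]) @ [[0.41, -0.91], [-0.91, -0.41]]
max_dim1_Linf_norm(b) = 0.94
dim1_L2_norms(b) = [0.21, 1.03, 0.22]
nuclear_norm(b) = 1.08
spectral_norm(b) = 1.07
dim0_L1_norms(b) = [0.6, 1.33]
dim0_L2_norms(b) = [0.44, 0.98]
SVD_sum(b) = [[-0.09, 0.19],[-0.42, 0.94],[-0.09, 0.2]] + [[-0.00, -0.0], [0.0, 0.0], [-0.00, -0.0]]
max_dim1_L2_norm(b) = 1.03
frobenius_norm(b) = 1.07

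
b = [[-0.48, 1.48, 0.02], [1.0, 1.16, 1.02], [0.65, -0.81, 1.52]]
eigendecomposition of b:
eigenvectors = [[(0.9+0j),0.48-0.12j,(0.48+0.12j)], [-0.27+0.00j,0.70+0.00j,0.70-0.00j], [-0.33+0.00j,-0.19+0.48j,(-0.19-0.48j)]]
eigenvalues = [(-0.93+0j), (1.57+0.53j), (1.57-0.53j)]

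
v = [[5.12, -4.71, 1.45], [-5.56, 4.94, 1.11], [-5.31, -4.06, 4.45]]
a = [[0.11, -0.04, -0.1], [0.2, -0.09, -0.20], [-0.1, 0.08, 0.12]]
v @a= [[-0.52, 0.34, 0.60],[0.27, -0.13, -0.3],[-1.84, 0.93, 1.88]]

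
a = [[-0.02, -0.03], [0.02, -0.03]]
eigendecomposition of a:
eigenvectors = [[(0.77+0j), (0.77-0j)], [0.13-0.62j, (0.13+0.62j)]]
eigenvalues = [(-0.02+0.02j), (-0.02-0.02j)]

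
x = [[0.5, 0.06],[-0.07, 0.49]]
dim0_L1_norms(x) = [0.57, 0.55]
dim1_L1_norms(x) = [0.56, 0.56]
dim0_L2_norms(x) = [0.5, 0.49]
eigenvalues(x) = [(0.49+0.06j), (0.49-0.06j)]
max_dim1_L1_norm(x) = 0.56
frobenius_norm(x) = 0.71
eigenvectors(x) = [[(-0.05-0.68j), -0.05+0.68j],  [(0.73+0j), (0.73-0j)]]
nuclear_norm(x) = 1.00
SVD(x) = [[-0.90,0.44],[0.44,0.90]] @ diag([0.5063205044665301, 0.4921783688427992]) @ [[-0.95, 0.32], [0.32, 0.95]]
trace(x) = 0.99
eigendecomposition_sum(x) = [[(0.25+0.01j), 0.03-0.23j], [-0.04+0.27j, 0.24+0.05j]] + [[0.25-0.01j, (0.03+0.23j)], [(-0.04-0.27j), (0.24-0.05j)]]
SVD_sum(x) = [[0.43, -0.15], [-0.21, 0.07]] + [[0.07, 0.21], [0.14, 0.42]]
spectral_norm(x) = 0.51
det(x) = 0.25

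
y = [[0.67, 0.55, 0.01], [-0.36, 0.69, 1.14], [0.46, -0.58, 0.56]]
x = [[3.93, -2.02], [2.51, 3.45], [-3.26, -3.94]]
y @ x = [[3.98, 0.5], [-3.4, -1.38], [-1.47, -5.14]]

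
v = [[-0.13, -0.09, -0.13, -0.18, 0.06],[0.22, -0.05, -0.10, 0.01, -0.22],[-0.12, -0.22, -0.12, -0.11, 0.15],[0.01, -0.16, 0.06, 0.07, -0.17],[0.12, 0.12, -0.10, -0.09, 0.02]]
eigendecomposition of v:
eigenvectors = [[0.62+0.00j,0.62-0.00j,-0.37+0.07j,-0.37-0.07j,-0.30+0.00j], [-0.21-0.33j,(-0.21+0.33j),(0.19-0.24j),0.19+0.24j,0.12+0.00j], [0.59-0.15j,(0.59+0.15j),-0.36+0.36j,-0.36-0.36j,(-0.72+0j)], [-0.14-0.26j,(-0.14+0.26j),(0.55+0j),(0.55-0j),(0.61+0j)], [(-0.01-0j),-0.01+0.00j,-0.45-0.03j,-0.45+0.03j,0.06+0.00j]]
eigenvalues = [(-0.18+0.15j), (-0.18-0.15j), (0.11+0.12j), (0.11-0.12j), (-0.05+0j)]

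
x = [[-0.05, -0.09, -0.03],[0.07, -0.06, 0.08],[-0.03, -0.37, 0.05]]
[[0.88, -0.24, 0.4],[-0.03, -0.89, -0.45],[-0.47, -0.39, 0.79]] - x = [[0.93,-0.15,0.43], [-0.1,-0.83,-0.53], [-0.44,-0.02,0.74]]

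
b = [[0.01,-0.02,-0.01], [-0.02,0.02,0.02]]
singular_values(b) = [0.04, 0.01]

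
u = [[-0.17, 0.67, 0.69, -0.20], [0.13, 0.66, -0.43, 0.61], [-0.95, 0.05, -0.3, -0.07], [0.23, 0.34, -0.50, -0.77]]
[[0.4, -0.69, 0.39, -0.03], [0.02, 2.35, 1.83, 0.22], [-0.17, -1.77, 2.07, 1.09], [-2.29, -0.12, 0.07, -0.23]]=u@[[-0.43, 2.06, -1.79, -1.06], [-0.50, 0.94, 1.59, 0.10], [1.45, -0.89, -1.17, -0.33], [1.68, 1.77, 0.84, 0.24]]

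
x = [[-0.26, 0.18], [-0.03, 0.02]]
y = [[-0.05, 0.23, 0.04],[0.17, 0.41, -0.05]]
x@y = [[0.04, 0.01, -0.02], [0.00, 0.0, -0.00]]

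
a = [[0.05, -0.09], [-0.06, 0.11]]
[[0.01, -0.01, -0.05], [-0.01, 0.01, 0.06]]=a @ [[0.05, -0.04, -0.32], [-0.06, 0.06, 0.4]]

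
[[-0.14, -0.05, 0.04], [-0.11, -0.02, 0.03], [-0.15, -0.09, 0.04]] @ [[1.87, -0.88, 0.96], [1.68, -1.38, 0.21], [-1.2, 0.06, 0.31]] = [[-0.39,0.19,-0.13], [-0.28,0.13,-0.1], [-0.48,0.26,-0.15]]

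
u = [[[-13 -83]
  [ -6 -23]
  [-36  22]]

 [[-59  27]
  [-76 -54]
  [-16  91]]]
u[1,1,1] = -54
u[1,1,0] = -76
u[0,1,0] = -6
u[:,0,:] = [[-13, -83], [-59, 27]]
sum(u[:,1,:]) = -159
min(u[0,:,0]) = -36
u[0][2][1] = 22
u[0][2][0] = -36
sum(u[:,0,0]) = -72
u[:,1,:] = [[-6, -23], [-76, -54]]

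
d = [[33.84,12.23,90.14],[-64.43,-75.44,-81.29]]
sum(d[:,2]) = 8.849999999999994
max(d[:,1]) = 12.23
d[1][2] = -81.29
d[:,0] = [33.84, -64.43]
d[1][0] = -64.43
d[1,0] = -64.43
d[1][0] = -64.43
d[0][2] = 90.14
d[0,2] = 90.14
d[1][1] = -75.44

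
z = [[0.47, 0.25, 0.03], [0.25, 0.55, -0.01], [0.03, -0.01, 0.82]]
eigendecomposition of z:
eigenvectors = [[-0.76,0.63,0.16], [0.65,0.75,0.11], [0.05,-0.19,0.98]]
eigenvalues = [0.26, 0.76, 0.82]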